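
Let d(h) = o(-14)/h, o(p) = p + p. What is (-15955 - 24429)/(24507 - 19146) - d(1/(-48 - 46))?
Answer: -14150536/5361 ≈ -2639.5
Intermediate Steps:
o(p) = 2*p
d(h) = -28/h (d(h) = (2*(-14))/h = -28/h)
(-15955 - 24429)/(24507 - 19146) - d(1/(-48 - 46)) = (-15955 - 24429)/(24507 - 19146) - (-28)/(1/(-48 - 46)) = -40384/5361 - (-28)/(1/(-94)) = -40384*1/5361 - (-28)/(-1/94) = -40384/5361 - (-28)*(-94) = -40384/5361 - 1*2632 = -40384/5361 - 2632 = -14150536/5361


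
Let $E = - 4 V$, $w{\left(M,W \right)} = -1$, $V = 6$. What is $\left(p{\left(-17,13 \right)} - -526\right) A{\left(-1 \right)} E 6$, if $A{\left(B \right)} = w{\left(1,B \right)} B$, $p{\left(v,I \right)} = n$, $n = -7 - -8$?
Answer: $-75888$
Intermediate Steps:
$n = 1$ ($n = -7 + 8 = 1$)
$p{\left(v,I \right)} = 1$
$A{\left(B \right)} = - B$
$E = -24$ ($E = \left(-4\right) 6 = -24$)
$\left(p{\left(-17,13 \right)} - -526\right) A{\left(-1 \right)} E 6 = \left(1 - -526\right) \left(-1\right) \left(-1\right) \left(\left(-24\right) 6\right) = \left(1 + 526\right) 1 \left(-144\right) = 527 \left(-144\right) = -75888$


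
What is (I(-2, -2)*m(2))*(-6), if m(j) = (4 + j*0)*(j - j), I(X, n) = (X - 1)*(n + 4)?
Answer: 0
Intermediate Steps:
I(X, n) = (-1 + X)*(4 + n)
m(j) = 0 (m(j) = (4 + 0)*0 = 4*0 = 0)
(I(-2, -2)*m(2))*(-6) = ((-4 - 1*(-2) + 4*(-2) - 2*(-2))*0)*(-6) = ((-4 + 2 - 8 + 4)*0)*(-6) = -6*0*(-6) = 0*(-6) = 0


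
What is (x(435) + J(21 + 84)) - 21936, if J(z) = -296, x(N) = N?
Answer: -21797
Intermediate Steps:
(x(435) + J(21 + 84)) - 21936 = (435 - 296) - 21936 = 139 - 21936 = -21797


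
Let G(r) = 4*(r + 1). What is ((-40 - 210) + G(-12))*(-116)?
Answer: 34104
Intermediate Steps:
G(r) = 4 + 4*r (G(r) = 4*(1 + r) = 4 + 4*r)
((-40 - 210) + G(-12))*(-116) = ((-40 - 210) + (4 + 4*(-12)))*(-116) = (-250 + (4 - 48))*(-116) = (-250 - 44)*(-116) = -294*(-116) = 34104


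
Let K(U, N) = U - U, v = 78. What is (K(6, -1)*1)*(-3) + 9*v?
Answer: 702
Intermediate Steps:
K(U, N) = 0
(K(6, -1)*1)*(-3) + 9*v = (0*1)*(-3) + 9*78 = 0*(-3) + 702 = 0 + 702 = 702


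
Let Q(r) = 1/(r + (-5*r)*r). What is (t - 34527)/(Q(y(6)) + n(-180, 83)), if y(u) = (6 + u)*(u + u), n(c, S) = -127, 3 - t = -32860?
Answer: 172283904/13149073 ≈ 13.102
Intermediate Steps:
t = 32863 (t = 3 - 1*(-32860) = 3 + 32860 = 32863)
y(u) = 2*u*(6 + u) (y(u) = (6 + u)*(2*u) = 2*u*(6 + u))
Q(r) = 1/(r - 5*r²)
(t - 34527)/(Q(y(6)) + n(-180, 83)) = (32863 - 34527)/(-1/((2*6*(6 + 6))*(-1 + 5*(2*6*(6 + 6)))) - 127) = -1664/(-1/((2*6*12)*(-1 + 5*(2*6*12))) - 127) = -1664/(-1/(144*(-1 + 5*144)) - 127) = -1664/(-1*1/144/(-1 + 720) - 127) = -1664/(-1*1/144/719 - 127) = -1664/(-1*1/144*1/719 - 127) = -1664/(-1/103536 - 127) = -1664/(-13149073/103536) = -1664*(-103536/13149073) = 172283904/13149073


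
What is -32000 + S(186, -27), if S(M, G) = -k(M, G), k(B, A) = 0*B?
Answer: -32000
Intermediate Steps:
k(B, A) = 0
S(M, G) = 0 (S(M, G) = -1*0 = 0)
-32000 + S(186, -27) = -32000 + 0 = -32000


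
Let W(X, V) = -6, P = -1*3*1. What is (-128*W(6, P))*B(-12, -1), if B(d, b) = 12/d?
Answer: -768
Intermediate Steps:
P = -3 (P = -3*1 = -3)
(-128*W(6, P))*B(-12, -1) = (-128*(-6))*(12/(-12)) = 768*(12*(-1/12)) = 768*(-1) = -768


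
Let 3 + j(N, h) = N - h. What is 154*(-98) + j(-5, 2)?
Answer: -15102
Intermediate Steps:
j(N, h) = -3 + N - h (j(N, h) = -3 + (N - h) = -3 + N - h)
154*(-98) + j(-5, 2) = 154*(-98) + (-3 - 5 - 1*2) = -15092 + (-3 - 5 - 2) = -15092 - 10 = -15102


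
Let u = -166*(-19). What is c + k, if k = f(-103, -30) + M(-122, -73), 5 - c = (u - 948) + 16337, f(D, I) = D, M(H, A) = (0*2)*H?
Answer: -18641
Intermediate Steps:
M(H, A) = 0 (M(H, A) = 0*H = 0)
u = 3154
c = -18538 (c = 5 - ((3154 - 948) + 16337) = 5 - (2206 + 16337) = 5 - 1*18543 = 5 - 18543 = -18538)
k = -103 (k = -103 + 0 = -103)
c + k = -18538 - 103 = -18641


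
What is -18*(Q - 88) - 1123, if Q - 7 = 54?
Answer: -637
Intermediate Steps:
Q = 61 (Q = 7 + 54 = 61)
-18*(Q - 88) - 1123 = -18*(61 - 88) - 1123 = -18*(-27) - 1123 = 486 - 1123 = -637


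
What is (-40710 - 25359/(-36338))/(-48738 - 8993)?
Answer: 1479294621/2097829078 ≈ 0.70516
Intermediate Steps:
(-40710 - 25359/(-36338))/(-48738 - 8993) = (-40710 - 25359*(-1/36338))/(-57731) = (-40710 + 25359/36338)*(-1/57731) = -1479294621/36338*(-1/57731) = 1479294621/2097829078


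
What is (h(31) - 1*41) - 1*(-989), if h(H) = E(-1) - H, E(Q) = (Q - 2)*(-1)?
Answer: 920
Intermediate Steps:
E(Q) = 2 - Q (E(Q) = (-2 + Q)*(-1) = 2 - Q)
h(H) = 3 - H (h(H) = (2 - 1*(-1)) - H = (2 + 1) - H = 3 - H)
(h(31) - 1*41) - 1*(-989) = ((3 - 1*31) - 1*41) - 1*(-989) = ((3 - 31) - 41) + 989 = (-28 - 41) + 989 = -69 + 989 = 920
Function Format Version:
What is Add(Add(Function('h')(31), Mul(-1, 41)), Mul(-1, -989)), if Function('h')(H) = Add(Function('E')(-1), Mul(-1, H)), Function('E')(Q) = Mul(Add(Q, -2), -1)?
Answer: 920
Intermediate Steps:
Function('E')(Q) = Add(2, Mul(-1, Q)) (Function('E')(Q) = Mul(Add(-2, Q), -1) = Add(2, Mul(-1, Q)))
Function('h')(H) = Add(3, Mul(-1, H)) (Function('h')(H) = Add(Add(2, Mul(-1, -1)), Mul(-1, H)) = Add(Add(2, 1), Mul(-1, H)) = Add(3, Mul(-1, H)))
Add(Add(Function('h')(31), Mul(-1, 41)), Mul(-1, -989)) = Add(Add(Add(3, Mul(-1, 31)), Mul(-1, 41)), Mul(-1, -989)) = Add(Add(Add(3, -31), -41), 989) = Add(Add(-28, -41), 989) = Add(-69, 989) = 920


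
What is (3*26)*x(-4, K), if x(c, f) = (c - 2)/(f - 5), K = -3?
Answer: 117/2 ≈ 58.500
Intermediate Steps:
x(c, f) = (-2 + c)/(-5 + f)
(3*26)*x(-4, K) = (3*26)*((-2 - 4)/(-5 - 3)) = 78*(-6/(-8)) = 78*(-1/8*(-6)) = 78*(3/4) = 117/2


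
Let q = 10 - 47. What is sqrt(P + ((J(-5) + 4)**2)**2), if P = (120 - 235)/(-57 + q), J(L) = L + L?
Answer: sqrt(11462266)/94 ≈ 36.017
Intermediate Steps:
J(L) = 2*L
q = -37
P = 115/94 (P = (120 - 235)/(-57 - 37) = -115/(-94) = -115*(-1/94) = 115/94 ≈ 1.2234)
sqrt(P + ((J(-5) + 4)**2)**2) = sqrt(115/94 + ((2*(-5) + 4)**2)**2) = sqrt(115/94 + ((-10 + 4)**2)**2) = sqrt(115/94 + ((-6)**2)**2) = sqrt(115/94 + 36**2) = sqrt(115/94 + 1296) = sqrt(121939/94) = sqrt(11462266)/94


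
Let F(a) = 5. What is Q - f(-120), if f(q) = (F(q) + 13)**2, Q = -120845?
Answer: -121169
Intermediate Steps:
f(q) = 324 (f(q) = (5 + 13)**2 = 18**2 = 324)
Q - f(-120) = -120845 - 1*324 = -120845 - 324 = -121169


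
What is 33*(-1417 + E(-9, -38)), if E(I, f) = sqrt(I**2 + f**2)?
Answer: -46761 + 165*sqrt(61) ≈ -45472.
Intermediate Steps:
33*(-1417 + E(-9, -38)) = 33*(-1417 + sqrt((-9)**2 + (-38)**2)) = 33*(-1417 + sqrt(81 + 1444)) = 33*(-1417 + sqrt(1525)) = 33*(-1417 + 5*sqrt(61)) = -46761 + 165*sqrt(61)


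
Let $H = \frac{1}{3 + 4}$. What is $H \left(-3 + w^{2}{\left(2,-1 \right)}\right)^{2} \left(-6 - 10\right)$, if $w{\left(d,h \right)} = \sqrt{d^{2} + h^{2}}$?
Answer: $- \frac{64}{7} \approx -9.1429$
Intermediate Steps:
$H = \frac{1}{7} \approx 0.14286$
$H \left(-3 + w^{2}{\left(2,-1 \right)}\right)^{2} \left(-6 - 10\right) = \frac{\left(-3 + \left(\sqrt{2^{2} + \left(-1\right)^{2}}\right)^{2}\right)^{2}}{7} \left(-6 - 10\right) = \frac{\left(-3 + \left(\sqrt{4 + 1}\right)^{2}\right)^{2}}{7} \left(-16\right) = \frac{\left(-3 + \left(\sqrt{5}\right)^{2}\right)^{2}}{7} \left(-16\right) = \frac{\left(-3 + 5\right)^{2}}{7} \left(-16\right) = \frac{2^{2}}{7} \left(-16\right) = \frac{1}{7} \cdot 4 \left(-16\right) = \frac{4}{7} \left(-16\right) = - \frac{64}{7}$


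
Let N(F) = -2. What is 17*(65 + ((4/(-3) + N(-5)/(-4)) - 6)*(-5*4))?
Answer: 10285/3 ≈ 3428.3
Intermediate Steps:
17*(65 + ((4/(-3) + N(-5)/(-4)) - 6)*(-5*4)) = 17*(65 + ((4/(-3) - 2/(-4)) - 6)*(-5*4)) = 17*(65 + ((4*(-1/3) - 2*(-1/4)) - 6)*(-20)) = 17*(65 + ((-4/3 + 1/2) - 6)*(-20)) = 17*(65 + (-5/6 - 6)*(-20)) = 17*(65 - 41/6*(-20)) = 17*(65 + 410/3) = 17*(605/3) = 10285/3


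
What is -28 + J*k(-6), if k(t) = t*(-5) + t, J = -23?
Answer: -580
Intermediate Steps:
k(t) = -4*t (k(t) = -5*t + t = -4*t)
-28 + J*k(-6) = -28 - (-92)*(-6) = -28 - 23*24 = -28 - 552 = -580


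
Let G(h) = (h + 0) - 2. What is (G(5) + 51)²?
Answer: 2916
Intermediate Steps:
G(h) = -2 + h (G(h) = h - 2 = -2 + h)
(G(5) + 51)² = ((-2 + 5) + 51)² = (3 + 51)² = 54² = 2916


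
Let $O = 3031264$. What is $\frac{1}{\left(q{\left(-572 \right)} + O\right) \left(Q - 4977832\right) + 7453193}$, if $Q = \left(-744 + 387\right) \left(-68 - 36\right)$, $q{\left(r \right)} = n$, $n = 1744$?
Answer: $- \frac{1}{14985187304439} \approx -6.6733 \cdot 10^{-14}$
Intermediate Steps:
$q{\left(r \right)} = 1744$
$Q = 37128$ ($Q = - 357 \left(-68 - 36\right) = \left(-357\right) \left(-104\right) = 37128$)
$\frac{1}{\left(q{\left(-572 \right)} + O\right) \left(Q - 4977832\right) + 7453193} = \frac{1}{\left(1744 + 3031264\right) \left(37128 - 4977832\right) + 7453193} = \frac{1}{3033008 \left(-4940704\right) + 7453193} = \frac{1}{-14985194757632 + 7453193} = \frac{1}{-14985187304439} = - \frac{1}{14985187304439}$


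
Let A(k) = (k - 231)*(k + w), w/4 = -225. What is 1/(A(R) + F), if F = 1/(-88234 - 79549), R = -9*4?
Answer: 167783/41930985095 ≈ 4.0014e-6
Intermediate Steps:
w = -900 (w = 4*(-225) = -900)
R = -36
F = -1/167783 (F = 1/(-167783) = -1/167783 ≈ -5.9601e-6)
A(k) = (-900 + k)*(-231 + k) (A(k) = (k - 231)*(k - 900) = (-231 + k)*(-900 + k) = (-900 + k)*(-231 + k))
1/(A(R) + F) = 1/((207900 + (-36)**2 - 1131*(-36)) - 1/167783) = 1/((207900 + 1296 + 40716) - 1/167783) = 1/(249912 - 1/167783) = 1/(41930985095/167783) = 167783/41930985095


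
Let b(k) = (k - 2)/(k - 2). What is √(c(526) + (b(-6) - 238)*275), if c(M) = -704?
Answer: I*√65879 ≈ 256.67*I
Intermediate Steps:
b(k) = 1 (b(k) = (-2 + k)/(-2 + k) = 1)
√(c(526) + (b(-6) - 238)*275) = √(-704 + (1 - 238)*275) = √(-704 - 237*275) = √(-704 - 65175) = √(-65879) = I*√65879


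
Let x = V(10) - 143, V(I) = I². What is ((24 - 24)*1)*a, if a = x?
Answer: 0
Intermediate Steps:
x = -43 (x = 10² - 143 = 100 - 143 = -43)
a = -43
((24 - 24)*1)*a = ((24 - 24)*1)*(-43) = (0*1)*(-43) = 0*(-43) = 0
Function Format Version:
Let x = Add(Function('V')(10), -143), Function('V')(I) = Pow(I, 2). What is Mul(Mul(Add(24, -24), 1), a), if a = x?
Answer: 0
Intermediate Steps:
x = -43 (x = Add(Pow(10, 2), -143) = Add(100, -143) = -43)
a = -43
Mul(Mul(Add(24, -24), 1), a) = Mul(Mul(Add(24, -24), 1), -43) = Mul(Mul(0, 1), -43) = Mul(0, -43) = 0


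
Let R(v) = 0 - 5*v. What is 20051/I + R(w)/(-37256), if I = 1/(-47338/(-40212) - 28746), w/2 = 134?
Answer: -26983457264689297/46816821 ≈ -5.7636e+8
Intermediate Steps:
w = 268 (w = 2*134 = 268)
I = -20106/577943407 (I = 1/(-47338*(-1/40212) - 28746) = 1/(23669/20106 - 28746) = 1/(-577943407/20106) = -20106/577943407 ≈ -3.4789e-5)
R(v) = -5*v
20051/I + R(w)/(-37256) = 20051/(-20106/577943407) - 5*268/(-37256) = 20051*(-577943407/20106) - 1340*(-1/37256) = -11588343253757/20106 + 335/9314 = -26983457264689297/46816821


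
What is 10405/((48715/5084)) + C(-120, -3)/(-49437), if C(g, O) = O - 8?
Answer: 523033877521/481664691 ≈ 1085.9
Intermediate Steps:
C(g, O) = -8 + O
10405/((48715/5084)) + C(-120, -3)/(-49437) = 10405/((48715/5084)) + (-8 - 3)/(-49437) = 10405/((48715*(1/5084))) - 11*(-1/49437) = 10405/(48715/5084) + 11/49437 = 10405*(5084/48715) + 11/49437 = 10579804/9743 + 11/49437 = 523033877521/481664691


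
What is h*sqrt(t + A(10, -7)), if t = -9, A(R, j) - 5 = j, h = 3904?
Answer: 3904*I*sqrt(11) ≈ 12948.0*I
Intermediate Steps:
A(R, j) = 5 + j
h*sqrt(t + A(10, -7)) = 3904*sqrt(-9 + (5 - 7)) = 3904*sqrt(-9 - 2) = 3904*sqrt(-11) = 3904*(I*sqrt(11)) = 3904*I*sqrt(11)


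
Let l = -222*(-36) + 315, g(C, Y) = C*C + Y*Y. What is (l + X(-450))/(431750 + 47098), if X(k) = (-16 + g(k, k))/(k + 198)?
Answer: 14555/1040256 ≈ 0.013992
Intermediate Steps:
g(C, Y) = C² + Y²
X(k) = (-16 + 2*k²)/(198 + k) (X(k) = (-16 + (k² + k²))/(k + 198) = (-16 + 2*k²)/(198 + k))
l = 8307 (l = 7992 + 315 = 8307)
(l + X(-450))/(431750 + 47098) = (8307 + 2*(-8 + (-450)²)/(198 - 450))/(431750 + 47098) = (8307 + 2*(-8 + 202500)/(-252))/478848 = (8307 + 2*(-1/252)*202492)*(1/478848) = (8307 - 101246/63)*(1/478848) = (422095/63)*(1/478848) = 14555/1040256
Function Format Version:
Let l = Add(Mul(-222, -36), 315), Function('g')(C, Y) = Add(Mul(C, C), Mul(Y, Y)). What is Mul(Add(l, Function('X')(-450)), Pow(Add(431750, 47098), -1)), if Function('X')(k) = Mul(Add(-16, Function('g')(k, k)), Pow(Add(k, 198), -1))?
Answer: Rational(14555, 1040256) ≈ 0.013992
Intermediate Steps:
Function('g')(C, Y) = Add(Pow(C, 2), Pow(Y, 2))
Function('X')(k) = Mul(Pow(Add(198, k), -1), Add(-16, Mul(2, Pow(k, 2)))) (Function('X')(k) = Mul(Add(-16, Add(Pow(k, 2), Pow(k, 2))), Pow(Add(k, 198), -1)) = Mul(Add(-16, Mul(2, Pow(k, 2))), Pow(Add(198, k), -1)) = Mul(Pow(Add(198, k), -1), Add(-16, Mul(2, Pow(k, 2)))))
l = 8307 (l = Add(7992, 315) = 8307)
Mul(Add(l, Function('X')(-450)), Pow(Add(431750, 47098), -1)) = Mul(Add(8307, Mul(2, Pow(Add(198, -450), -1), Add(-8, Pow(-450, 2)))), Pow(Add(431750, 47098), -1)) = Mul(Add(8307, Mul(2, Pow(-252, -1), Add(-8, 202500))), Pow(478848, -1)) = Mul(Add(8307, Mul(2, Rational(-1, 252), 202492)), Rational(1, 478848)) = Mul(Add(8307, Rational(-101246, 63)), Rational(1, 478848)) = Mul(Rational(422095, 63), Rational(1, 478848)) = Rational(14555, 1040256)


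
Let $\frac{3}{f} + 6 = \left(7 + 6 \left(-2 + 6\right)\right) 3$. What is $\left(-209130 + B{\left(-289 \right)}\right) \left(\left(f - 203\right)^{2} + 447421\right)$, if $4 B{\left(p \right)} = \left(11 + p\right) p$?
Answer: $- \frac{155366621965073}{1682} \approx -9.237 \cdot 10^{10}$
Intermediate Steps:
$B{\left(p \right)} = \frac{p \left(11 + p\right)}{4}$ ($B{\left(p \right)} = \frac{\left(11 + p\right) p}{4} = \frac{p \left(11 + p\right)}{4}$)
$f = \frac{1}{29}$ ($f = \frac{3}{-6 + \left(7 + 6 \left(-2 + 6\right)\right) 3} = \frac{3}{-6 + \left(7 + 6 \cdot 4\right) 3} = \frac{3}{-6 + \left(7 + 24\right) 3} = \frac{3}{-6 + 31 \cdot 3} = \frac{3}{-6 + 93} = \frac{3}{87} = 3 \cdot \frac{1}{87} = \frac{1}{29} \approx 0.034483$)
$\left(-209130 + B{\left(-289 \right)}\right) \left(\left(f - 203\right)^{2} + 447421\right) = \left(-209130 + \frac{1}{4} \left(-289\right) \left(11 - 289\right)\right) \left(\left(\frac{1}{29} - 203\right)^{2} + 447421\right) = \left(-209130 + \frac{1}{4} \left(-289\right) \left(-278\right)\right) \left(\left(- \frac{5886}{29}\right)^{2} + 447421\right) = \left(-209130 + \frac{40171}{2}\right) \left(\frac{34644996}{841} + 447421\right) = \left(- \frac{378089}{2}\right) \frac{410926057}{841} = - \frac{155366621965073}{1682}$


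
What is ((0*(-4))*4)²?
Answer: 0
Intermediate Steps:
((0*(-4))*4)² = (0*4)² = 0² = 0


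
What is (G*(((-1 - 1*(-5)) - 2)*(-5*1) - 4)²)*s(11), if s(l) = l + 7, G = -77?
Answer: -271656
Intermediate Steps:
s(l) = 7 + l
(G*(((-1 - 1*(-5)) - 2)*(-5*1) - 4)²)*s(11) = (-77*(((-1 - 1*(-5)) - 2)*(-5*1) - 4)²)*(7 + 11) = -77*(((-1 + 5) - 2)*(-5) - 4)²*18 = -77*((4 - 2)*(-5) - 4)²*18 = -77*(2*(-5) - 4)²*18 = -77*(-10 - 4)²*18 = -77*(-14)²*18 = -77*196*18 = -15092*18 = -271656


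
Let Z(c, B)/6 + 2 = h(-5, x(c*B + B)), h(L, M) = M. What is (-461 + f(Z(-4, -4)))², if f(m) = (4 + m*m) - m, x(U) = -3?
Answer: 223729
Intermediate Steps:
Z(c, B) = -30 (Z(c, B) = -12 + 6*(-3) = -12 - 18 = -30)
f(m) = 4 + m² - m (f(m) = (4 + m²) - m = 4 + m² - m)
(-461 + f(Z(-4, -4)))² = (-461 + (4 + (-30)² - 1*(-30)))² = (-461 + (4 + 900 + 30))² = (-461 + 934)² = 473² = 223729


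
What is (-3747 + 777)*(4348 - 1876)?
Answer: -7341840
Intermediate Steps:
(-3747 + 777)*(4348 - 1876) = -2970*2472 = -7341840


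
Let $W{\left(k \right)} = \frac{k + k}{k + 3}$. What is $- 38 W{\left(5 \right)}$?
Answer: $- \frac{95}{2} \approx -47.5$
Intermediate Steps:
$W{\left(k \right)} = \frac{2 k}{3 + k}$
$- 38 W{\left(5 \right)} = - 38 \cdot 2 \cdot 5 \frac{1}{3 + 5} = - 38 \cdot 2 \cdot 5 \cdot \frac{1}{8} = \left(-38\right) \frac{5}{4} = - \frac{95}{2}$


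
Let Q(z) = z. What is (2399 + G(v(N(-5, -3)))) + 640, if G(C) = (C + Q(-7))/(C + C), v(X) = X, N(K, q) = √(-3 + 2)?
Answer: 6079/2 + 7*I/2 ≈ 3039.5 + 3.5*I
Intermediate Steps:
N(K, q) = I (N(K, q) = √(-1) = I)
G(C) = (-7 + C)/(2*C) (G(C) = (C - 7)/(C + C) = (-7 + C)/((2*C)) = (-7 + C)*(1/(2*C)) = (-7 + C)/(2*C))
(2399 + G(v(N(-5, -3)))) + 640 = (2399 + (-7 + I)/(2*I)) + 640 = (2399 + (-I)*(-7 + I)/2) + 640 = (2399 - I*(-7 + I)/2) + 640 = 3039 - I*(-7 + I)/2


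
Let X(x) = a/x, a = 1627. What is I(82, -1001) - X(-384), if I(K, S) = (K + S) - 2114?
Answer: -1163045/384 ≈ -3028.8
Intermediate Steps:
I(K, S) = -2114 + K + S
X(x) = 1627/x
I(82, -1001) - X(-384) = (-2114 + 82 - 1001) - 1627/(-384) = -3033 - 1627*(-1)/384 = -3033 - 1*(-1627/384) = -3033 + 1627/384 = -1163045/384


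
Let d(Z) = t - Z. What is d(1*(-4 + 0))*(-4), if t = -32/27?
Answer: -304/27 ≈ -11.259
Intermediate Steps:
t = -32/27 (t = -32*1/27 = -32/27 ≈ -1.1852)
d(Z) = -32/27 - Z
d(1*(-4 + 0))*(-4) = (-32/27 - (-4 + 0))*(-4) = (-32/27 - (-4))*(-4) = (-32/27 - 1*(-4))*(-4) = (-32/27 + 4)*(-4) = (76/27)*(-4) = -304/27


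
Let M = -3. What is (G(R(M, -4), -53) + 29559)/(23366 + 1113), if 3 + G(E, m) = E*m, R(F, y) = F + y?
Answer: 29927/24479 ≈ 1.2226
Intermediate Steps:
G(E, m) = -3 + E*m
(G(R(M, -4), -53) + 29559)/(23366 + 1113) = ((-3 + (-3 - 4)*(-53)) + 29559)/(23366 + 1113) = ((-3 - 7*(-53)) + 29559)/24479 = ((-3 + 371) + 29559)*(1/24479) = (368 + 29559)*(1/24479) = 29927*(1/24479) = 29927/24479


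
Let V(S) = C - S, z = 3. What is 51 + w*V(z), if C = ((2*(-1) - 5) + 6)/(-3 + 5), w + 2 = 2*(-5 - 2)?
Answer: 107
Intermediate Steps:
w = -16 (w = -2 + 2*(-5 - 2) = -2 + 2*(-7) = -2 - 14 = -16)
C = -½ (C = ((-2 - 5) + 6)/2 = (-7 + 6)*(½) = -1*½ = -½ ≈ -0.50000)
V(S) = -½ - S
51 + w*V(z) = 51 - 16*(-½ - 1*3) = 51 - 16*(-½ - 3) = 51 - 16*(-7/2) = 51 + 56 = 107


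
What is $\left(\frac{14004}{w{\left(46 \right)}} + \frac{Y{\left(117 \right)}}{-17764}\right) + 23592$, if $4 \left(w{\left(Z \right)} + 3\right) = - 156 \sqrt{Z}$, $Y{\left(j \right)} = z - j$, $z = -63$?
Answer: $\frac{271471465343}{11506631} - \frac{20228 \sqrt{46}}{2591} \approx 23540.0$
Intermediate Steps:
$Y{\left(j \right)} = -63 - j$
$w{\left(Z \right)} = -3 - 39 \sqrt{Z}$ ($w{\left(Z \right)} = -3 + \frac{\left(-156\right) \sqrt{Z}}{4} = -3 - 39 \sqrt{Z}$)
$\left(\frac{14004}{w{\left(46 \right)}} + \frac{Y{\left(117 \right)}}{-17764}\right) + 23592 = \left(\frac{14004}{-3 - 39 \sqrt{46}} + \frac{-63 - 117}{-17764}\right) + 23592 = \left(\frac{14004}{-3 - 39 \sqrt{46}} + \left(-63 - 117\right) \left(- \frac{1}{17764}\right)\right) + 23592 = \left(\frac{14004}{-3 - 39 \sqrt{46}} - - \frac{45}{4441}\right) + 23592 = \left(\frac{14004}{-3 - 39 \sqrt{46}} + \frac{45}{4441}\right) + 23592 = \left(\frac{45}{4441} + \frac{14004}{-3 - 39 \sqrt{46}}\right) + 23592 = \frac{104772117}{4441} + \frac{14004}{-3 - 39 \sqrt{46}}$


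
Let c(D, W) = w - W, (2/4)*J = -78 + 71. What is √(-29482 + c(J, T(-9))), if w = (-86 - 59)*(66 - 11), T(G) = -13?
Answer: 2*I*√9361 ≈ 193.5*I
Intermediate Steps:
J = -14 (J = 2*(-78 + 71) = 2*(-7) = -14)
w = -7975 (w = -145*55 = -7975)
c(D, W) = -7975 - W
√(-29482 + c(J, T(-9))) = √(-29482 + (-7975 - 1*(-13))) = √(-29482 + (-7975 + 13)) = √(-29482 - 7962) = √(-37444) = 2*I*√9361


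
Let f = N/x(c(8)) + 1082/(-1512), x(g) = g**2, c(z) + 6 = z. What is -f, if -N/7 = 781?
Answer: 258451/189 ≈ 1367.5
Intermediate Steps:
N = -5467 (N = -7*781 = -5467)
c(z) = -6 + z
f = -258451/189 (f = -5467/(-6 + 8)**2 + 1082/(-1512) = -5467/(2**2) + 1082*(-1/1512) = -5467/4 - 541/756 = -258451/189 ≈ -1367.5)
-f = -1*(-258451/189) = 258451/189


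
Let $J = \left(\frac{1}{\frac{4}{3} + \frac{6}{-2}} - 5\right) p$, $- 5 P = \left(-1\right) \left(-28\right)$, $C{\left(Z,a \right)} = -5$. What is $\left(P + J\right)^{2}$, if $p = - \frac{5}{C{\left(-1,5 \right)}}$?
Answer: $\frac{3136}{25} \approx 125.44$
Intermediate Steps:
$P = - \frac{28}{5}$ ($P = - \frac{\left(-1\right) \left(-28\right)}{5} = \left(- \frac{1}{5}\right) 28 = - \frac{28}{5} \approx -5.6$)
$p = 1$ ($p = - \frac{5}{-5} = \left(-5\right) \left(- \frac{1}{5}\right) = 1$)
$J = - \frac{28}{5}$ ($J = \left(\frac{1}{\frac{4}{3} + \frac{6}{-2}} - 5\right) 1 = \left(\frac{1}{4 \cdot \frac{1}{3} + 6 \left(- \frac{1}{2}\right)} - 5\right) 1 = \left(\frac{1}{\frac{4}{3} - 3} - 5\right) 1 = \left(\frac{1}{- \frac{5}{3}} - 5\right) 1 = \left(- \frac{3}{5} - 5\right) 1 = \left(- \frac{28}{5}\right) 1 = - \frac{28}{5} \approx -5.6$)
$\left(P + J\right)^{2} = \left(- \frac{28}{5} - \frac{28}{5}\right)^{2} = \left(- \frac{56}{5}\right)^{2} = \frac{3136}{25}$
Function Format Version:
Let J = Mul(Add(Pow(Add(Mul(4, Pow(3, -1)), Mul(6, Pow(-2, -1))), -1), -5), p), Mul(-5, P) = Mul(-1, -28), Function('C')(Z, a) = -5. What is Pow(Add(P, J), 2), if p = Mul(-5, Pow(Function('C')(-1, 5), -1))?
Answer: Rational(3136, 25) ≈ 125.44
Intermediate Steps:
P = Rational(-28, 5) (P = Mul(Rational(-1, 5), Mul(-1, -28)) = Mul(Rational(-1, 5), 28) = Rational(-28, 5) ≈ -5.6000)
p = 1 (p = Mul(-5, Pow(-5, -1)) = Mul(-5, Rational(-1, 5)) = 1)
J = Rational(-28, 5) (J = Mul(Add(Pow(Add(Mul(4, Pow(3, -1)), Mul(6, Pow(-2, -1))), -1), -5), 1) = Mul(Add(Pow(Add(Mul(4, Rational(1, 3)), Mul(6, Rational(-1, 2))), -1), -5), 1) = Mul(Add(Pow(Add(Rational(4, 3), -3), -1), -5), 1) = Mul(Add(Pow(Rational(-5, 3), -1), -5), 1) = Mul(Add(Rational(-3, 5), -5), 1) = Mul(Rational(-28, 5), 1) = Rational(-28, 5) ≈ -5.6000)
Pow(Add(P, J), 2) = Pow(Add(Rational(-28, 5), Rational(-28, 5)), 2) = Pow(Rational(-56, 5), 2) = Rational(3136, 25)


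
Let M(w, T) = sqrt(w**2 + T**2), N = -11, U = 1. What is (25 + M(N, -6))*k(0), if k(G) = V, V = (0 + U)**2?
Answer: 25 + sqrt(157) ≈ 37.530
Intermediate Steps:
V = 1 (V = (0 + 1)**2 = 1**2 = 1)
k(G) = 1
M(w, T) = sqrt(T**2 + w**2)
(25 + M(N, -6))*k(0) = (25 + sqrt((-6)**2 + (-11)**2))*1 = (25 + sqrt(36 + 121))*1 = (25 + sqrt(157))*1 = 25 + sqrt(157)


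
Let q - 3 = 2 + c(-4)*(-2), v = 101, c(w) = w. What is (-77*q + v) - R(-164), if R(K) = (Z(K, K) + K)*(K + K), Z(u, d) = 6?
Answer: -52724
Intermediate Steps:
R(K) = 2*K*(6 + K) (R(K) = (6 + K)*(K + K) = (6 + K)*(2*K) = 2*K*(6 + K))
q = 13 (q = 3 + (2 - 4*(-2)) = 3 + (2 + 8) = 3 + 10 = 13)
(-77*q + v) - R(-164) = (-77*13 + 101) - 2*(-164)*(6 - 164) = (-1001 + 101) - 2*(-164)*(-158) = -900 - 1*51824 = -900 - 51824 = -52724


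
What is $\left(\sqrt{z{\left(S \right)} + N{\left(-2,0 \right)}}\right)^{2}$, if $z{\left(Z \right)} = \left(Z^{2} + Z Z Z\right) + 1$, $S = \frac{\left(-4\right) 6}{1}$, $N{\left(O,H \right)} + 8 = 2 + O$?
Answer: $-13255$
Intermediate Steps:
$N{\left(O,H \right)} = -6 + O$ ($N{\left(O,H \right)} = -8 + \left(2 + O\right) = -6 + O$)
$S = -24$ ($S = \left(-24\right) 1 = -24$)
$z{\left(Z \right)} = 1 + Z^{2} + Z^{3}$ ($z{\left(Z \right)} = \left(Z^{2} + Z^{2} Z\right) + 1 = \left(Z^{2} + Z^{3}\right) + 1 = 1 + Z^{2} + Z^{3}$)
$\left(\sqrt{z{\left(S \right)} + N{\left(-2,0 \right)}}\right)^{2} = \left(\sqrt{\left(1 + \left(-24\right)^{2} + \left(-24\right)^{3}\right) - 8}\right)^{2} = \left(\sqrt{\left(1 + 576 - 13824\right) - 8}\right)^{2} = \left(\sqrt{-13247 - 8}\right)^{2} = \left(\sqrt{-13255}\right)^{2} = \left(i \sqrt{13255}\right)^{2} = -13255$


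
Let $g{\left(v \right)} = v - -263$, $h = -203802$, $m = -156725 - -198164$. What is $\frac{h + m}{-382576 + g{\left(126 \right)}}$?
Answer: $\frac{162363}{382187} \approx 0.42483$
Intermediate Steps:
$m = 41439$ ($m = -156725 + 198164 = 41439$)
$g{\left(v \right)} = 263 + v$ ($g{\left(v \right)} = v + 263 = 263 + v$)
$\frac{h + m}{-382576 + g{\left(126 \right)}} = \frac{-203802 + 41439}{-382576 + \left(263 + 126\right)} = - \frac{162363}{-382576 + 389} = - \frac{162363}{-382187} = \left(-162363\right) \left(- \frac{1}{382187}\right) = \frac{162363}{382187}$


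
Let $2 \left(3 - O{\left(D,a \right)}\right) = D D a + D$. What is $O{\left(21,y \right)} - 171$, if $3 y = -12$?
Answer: $\frac{1407}{2} \approx 703.5$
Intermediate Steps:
$y = -4$ ($y = \frac{1}{3} \left(-12\right) = -4$)
$O{\left(D,a \right)} = 3 - \frac{D}{2} - \frac{a D^{2}}{2}$ ($O{\left(D,a \right)} = 3 - \frac{D D a + D}{2} = 3 - \frac{D^{2} a + D}{2} = 3 - \frac{a D^{2} + D}{2} = 3 - \frac{D + a D^{2}}{2} = 3 - \left(\frac{D}{2} + \frac{a D^{2}}{2}\right) = 3 - \frac{D}{2} - \frac{a D^{2}}{2}$)
$O{\left(21,y \right)} - 171 = \left(3 - \frac{21}{2} - - 2 \cdot 21^{2}\right) - 171 = \left(3 - \frac{21}{2} - \left(-2\right) 441\right) - 171 = \left(3 - \frac{21}{2} + 882\right) - 171 = \frac{1749}{2} - 171 = \frac{1407}{2}$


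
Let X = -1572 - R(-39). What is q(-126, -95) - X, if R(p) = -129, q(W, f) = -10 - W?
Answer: 1559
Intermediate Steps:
X = -1443 (X = -1572 - 1*(-129) = -1572 + 129 = -1443)
q(-126, -95) - X = (-10 - 1*(-126)) - 1*(-1443) = (-10 + 126) + 1443 = 116 + 1443 = 1559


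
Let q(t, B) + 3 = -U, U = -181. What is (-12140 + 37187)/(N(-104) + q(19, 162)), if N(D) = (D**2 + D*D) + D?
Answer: 25047/21706 ≈ 1.1539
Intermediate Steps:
N(D) = D + 2*D**2 (N(D) = (D**2 + D**2) + D = 2*D**2 + D = D + 2*D**2)
q(t, B) = 178 (q(t, B) = -3 - 1*(-181) = -3 + 181 = 178)
(-12140 + 37187)/(N(-104) + q(19, 162)) = (-12140 + 37187)/(-104*(1 + 2*(-104)) + 178) = 25047/(-104*(1 - 208) + 178) = 25047/(-104*(-207) + 178) = 25047/(21528 + 178) = 25047/21706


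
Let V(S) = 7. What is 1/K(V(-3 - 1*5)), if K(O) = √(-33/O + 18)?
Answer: √651/93 ≈ 0.27435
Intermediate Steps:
K(O) = √(18 - 33/O)
1/K(V(-3 - 1*5)) = 1/(√(18 - 33/7)) = 1/(√(93/7)) = 1/(√651/7) = √651/93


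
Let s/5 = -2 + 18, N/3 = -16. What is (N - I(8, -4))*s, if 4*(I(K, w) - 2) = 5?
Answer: -4100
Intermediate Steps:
N = -48 (N = 3*(-16) = -48)
I(K, w) = 13/4 (I(K, w) = 2 + (¼)*5 = 2 + 5/4 = 13/4)
s = 80 (s = 5*(-2 + 18) = 5*16 = 80)
(N - I(8, -4))*s = (-48 - 1*13/4)*80 = (-48 - 13/4)*80 = -205/4*80 = -4100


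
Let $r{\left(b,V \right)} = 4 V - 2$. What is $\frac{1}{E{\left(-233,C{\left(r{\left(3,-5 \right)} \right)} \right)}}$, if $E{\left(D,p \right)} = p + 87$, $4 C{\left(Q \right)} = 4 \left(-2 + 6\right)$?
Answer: $\frac{1}{91} \approx 0.010989$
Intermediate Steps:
$r{\left(b,V \right)} = -2 + 4 V$
$C{\left(Q \right)} = 4$ ($C{\left(Q \right)} = \frac{4 \left(-2 + 6\right)}{4} = \frac{4 \cdot 4}{4} = \frac{1}{4} \cdot 16 = 4$)
$E{\left(D,p \right)} = 87 + p$
$\frac{1}{E{\left(-233,C{\left(r{\left(3,-5 \right)} \right)} \right)}} = \frac{1}{87 + 4} = \frac{1}{91}$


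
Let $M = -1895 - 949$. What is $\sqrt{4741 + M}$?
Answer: $\sqrt{1897} \approx 43.555$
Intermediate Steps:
$M = -2844$
$\sqrt{4741 + M} = \sqrt{4741 - 2844} = \sqrt{1897}$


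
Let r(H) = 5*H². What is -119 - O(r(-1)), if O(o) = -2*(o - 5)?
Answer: -119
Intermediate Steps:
O(o) = 10 - 2*o (O(o) = -2*(-5 + o) = 10 - 2*o)
-119 - O(r(-1)) = -119 - (10 - 10*(-1)²) = -119 - (10 - 10) = -119 - 1*0 = -119 + 0 = -119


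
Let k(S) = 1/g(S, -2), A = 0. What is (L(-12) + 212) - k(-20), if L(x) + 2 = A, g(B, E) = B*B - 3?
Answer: 83369/397 ≈ 210.00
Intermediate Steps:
g(B, E) = -3 + B² (g(B, E) = B² - 3 = -3 + B²)
L(x) = -2 (L(x) = -2 + 0 = -2)
k(S) = 1/(-3 + S²)
(L(-12) + 212) - k(-20) = (-2 + 212) - 1/(-3 + (-20)²) = 210 - 1/(-3 + 400) = 210 - 1/397 = 83369/397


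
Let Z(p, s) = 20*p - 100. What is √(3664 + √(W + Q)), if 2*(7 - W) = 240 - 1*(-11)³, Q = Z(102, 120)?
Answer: √(14656 + 2*√4646)/2 ≈ 60.812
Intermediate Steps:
Z(p, s) = -100 + 20*p
Q = 1940 (Q = -100 + 20*102 = -100 + 2040 = 1940)
W = -1557/2 (W = 7 - (240 - 1*(-11)³)/2 = 7 - (240 - 1*(-1331))/2 = 7 - (240 + 1331)/2 = 7 - ½*1571 = 7 - 1571/2 = -1557/2 ≈ -778.50)
√(3664 + √(W + Q)) = √(3664 + √(-1557/2 + 1940)) = √(3664 + √(2323/2)) = √(3664 + √4646/2)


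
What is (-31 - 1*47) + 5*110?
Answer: 472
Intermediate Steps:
(-31 - 1*47) + 5*110 = (-31 - 47) + 550 = -78 + 550 = 472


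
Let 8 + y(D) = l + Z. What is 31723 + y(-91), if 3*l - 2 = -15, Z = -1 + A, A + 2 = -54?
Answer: 94961/3 ≈ 31654.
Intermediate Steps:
A = -56 (A = -2 - 54 = -56)
Z = -57 (Z = -1 - 56 = -57)
l = -13/3 (l = ⅔ + (⅓)*(-15) = ⅔ - 5 = -13/3 ≈ -4.3333)
y(D) = -208/3 (y(D) = -8 + (-13/3 - 57) = -8 - 184/3 = -208/3)
31723 + y(-91) = 31723 - 208/3 = 94961/3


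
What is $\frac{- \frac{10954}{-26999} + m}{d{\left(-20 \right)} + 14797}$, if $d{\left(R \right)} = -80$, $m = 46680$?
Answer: $\frac{1260324274}{397344283} \approx 3.1719$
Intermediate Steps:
$\frac{- \frac{10954}{-26999} + m}{d{\left(-20 \right)} + 14797} = \frac{- \frac{10954}{-26999} + 46680}{-80 + 14797} = \frac{\left(-10954\right) \left(- \frac{1}{26999}\right) + 46680}{14717} = \left(\frac{10954}{26999} + 46680\right) \frac{1}{14717} = \frac{1260324274}{26999} \cdot \frac{1}{14717} = \frac{1260324274}{397344283}$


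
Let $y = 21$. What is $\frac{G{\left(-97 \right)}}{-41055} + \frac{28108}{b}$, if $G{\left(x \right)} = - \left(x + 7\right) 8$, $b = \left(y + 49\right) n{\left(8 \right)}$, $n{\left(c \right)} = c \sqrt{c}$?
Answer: $- \frac{48}{2737} + \frac{7027 \sqrt{2}}{560} \approx 17.728$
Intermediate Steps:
$n{\left(c \right)} = c^{\frac{3}{2}}$
$b = 1120 \sqrt{2}$ ($b = \left(21 + 49\right) 8^{\frac{3}{2}} = 70 \cdot 16 \sqrt{2} = 1120 \sqrt{2} \approx 1583.9$)
$G{\left(x \right)} = -56 - 8 x$ ($G{\left(x \right)} = - \left(7 + x\right) 8 = - (56 + 8 x) = -56 - 8 x$)
$\frac{G{\left(-97 \right)}}{-41055} + \frac{28108}{b} = \frac{-56 - -776}{-41055} + \frac{28108}{1120 \sqrt{2}} = \left(-56 + 776\right) \left(- \frac{1}{41055}\right) + 28108 \frac{\sqrt{2}}{2240} = 720 \left(- \frac{1}{41055}\right) + \frac{7027 \sqrt{2}}{560} = - \frac{48}{2737} + \frac{7027 \sqrt{2}}{560}$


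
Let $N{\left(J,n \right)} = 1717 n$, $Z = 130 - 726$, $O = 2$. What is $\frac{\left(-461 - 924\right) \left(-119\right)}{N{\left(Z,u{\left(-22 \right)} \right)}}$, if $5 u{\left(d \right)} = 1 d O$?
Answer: $- \frac{48475}{4444} \approx -10.908$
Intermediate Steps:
$Z = -596$ ($Z = 130 - 726 = -596$)
$u{\left(d \right)} = \frac{2 d}{5}$ ($u{\left(d \right)} = \frac{1 d 2}{5} = \frac{d 2}{5} = \frac{2 d}{5}$)
$\frac{\left(-461 - 924\right) \left(-119\right)}{N{\left(Z,u{\left(-22 \right)} \right)}} = \frac{\left(-461 - 924\right) \left(-119\right)}{1717 \cdot \frac{2}{5} \left(-22\right)} = \frac{\left(-1385\right) \left(-119\right)}{1717 \left(- \frac{44}{5}\right)} = \frac{164815}{- \frac{75548}{5}} = 164815 \left(- \frac{5}{75548}\right) = - \frac{48475}{4444}$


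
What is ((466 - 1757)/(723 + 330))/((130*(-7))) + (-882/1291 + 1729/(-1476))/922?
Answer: -62123195861/93527813007720 ≈ -0.00066422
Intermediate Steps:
((466 - 1757)/(723 + 330))/((130*(-7))) + (-882/1291 + 1729/(-1476))/922 = -1291/1053/(-910) + (-882*1/1291 + 1729*(-1/1476))*(1/922) = -1291*1/1053*(-1/910) + (-882/1291 - 1729/1476)*(1/922) = -1291/1053*(-1/910) - 3533971/1905516*1/922 = 1291/958230 - 3533971/1756885752 = -62123195861/93527813007720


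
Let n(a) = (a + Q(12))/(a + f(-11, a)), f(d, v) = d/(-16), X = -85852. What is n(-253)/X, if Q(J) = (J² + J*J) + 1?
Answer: 144/86646131 ≈ 1.6619e-6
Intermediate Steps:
f(d, v) = -d/16 (f(d, v) = d*(-1/16) = -d/16)
Q(J) = 1 + 2*J² (Q(J) = (J² + J²) + 1 = 2*J² + 1 = 1 + 2*J²)
n(a) = (289 + a)/(11/16 + a) (n(a) = (a + (1 + 2*12²))/(a - 1/16*(-11)) = (a + (1 + 2*144))/(a + 11/16) = (a + (1 + 288))/(11/16 + a) = (a + 289)/(11/16 + a) = (289 + a)/(11/16 + a))
n(-253)/X = (16*(289 - 253)/(11 + 16*(-253)))/(-85852) = (16*36/(11 - 4048))*(-1/85852) = (16*36/(-4037))*(-1/85852) = (16*(-1/4037)*36)*(-1/85852) = -576/4037*(-1/85852) = 144/86646131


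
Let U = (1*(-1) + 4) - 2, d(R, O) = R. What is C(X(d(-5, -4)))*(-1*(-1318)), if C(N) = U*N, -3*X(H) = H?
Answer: 6590/3 ≈ 2196.7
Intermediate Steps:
X(H) = -H/3
U = 1 (U = (-1 + 4) - 2 = 3 - 2 = 1)
C(N) = N (C(N) = 1*N = N)
C(X(d(-5, -4)))*(-1*(-1318)) = (-1/3*(-5))*(-1*(-1318)) = (5/3)*1318 = 6590/3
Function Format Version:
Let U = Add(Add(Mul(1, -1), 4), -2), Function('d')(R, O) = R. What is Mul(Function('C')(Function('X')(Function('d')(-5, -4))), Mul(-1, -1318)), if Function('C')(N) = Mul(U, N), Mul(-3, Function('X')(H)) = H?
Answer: Rational(6590, 3) ≈ 2196.7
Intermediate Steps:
Function('X')(H) = Mul(Rational(-1, 3), H)
U = 1 (U = Add(Add(-1, 4), -2) = Add(3, -2) = 1)
Function('C')(N) = N (Function('C')(N) = Mul(1, N) = N)
Mul(Function('C')(Function('X')(Function('d')(-5, -4))), Mul(-1, -1318)) = Mul(Mul(Rational(-1, 3), -5), Mul(-1, -1318)) = Mul(Rational(5, 3), 1318) = Rational(6590, 3)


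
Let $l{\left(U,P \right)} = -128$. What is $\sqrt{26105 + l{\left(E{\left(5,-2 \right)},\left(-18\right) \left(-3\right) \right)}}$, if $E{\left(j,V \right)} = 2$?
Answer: $\sqrt{25977} \approx 161.17$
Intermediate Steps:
$\sqrt{26105 + l{\left(E{\left(5,-2 \right)},\left(-18\right) \left(-3\right) \right)}} = \sqrt{26105 - 128} = \sqrt{25977}$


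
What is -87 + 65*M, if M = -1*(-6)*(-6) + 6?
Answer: -2037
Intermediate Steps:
M = -30 (M = 6*(-6) + 6 = -36 + 6 = -30)
-87 + 65*M = -87 + 65*(-30) = -87 - 1950 = -2037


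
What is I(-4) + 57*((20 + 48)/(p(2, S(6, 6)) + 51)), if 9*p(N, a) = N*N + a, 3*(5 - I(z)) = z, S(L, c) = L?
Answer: 113563/1407 ≈ 80.713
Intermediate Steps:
I(z) = 5 - z/3
p(N, a) = a/9 + N²/9 (p(N, a) = (N*N + a)/9 = (N² + a)/9 = (a + N²)/9 = a/9 + N²/9)
I(-4) + 57*((20 + 48)/(p(2, S(6, 6)) + 51)) = (5 - ⅓*(-4)) + 57*((20 + 48)/(((⅑)*6 + (⅑)*2²) + 51)) = (5 + 4/3) + 57*(68/((⅔ + (⅑)*4) + 51)) = 19/3 + 57*(68/((⅔ + 4/9) + 51)) = 19/3 + 57*(68/(10/9 + 51)) = 19/3 + 57*(68/(469/9)) = 19/3 + 57*(68*(9/469)) = 19/3 + 57*(612/469) = 19/3 + 34884/469 = 113563/1407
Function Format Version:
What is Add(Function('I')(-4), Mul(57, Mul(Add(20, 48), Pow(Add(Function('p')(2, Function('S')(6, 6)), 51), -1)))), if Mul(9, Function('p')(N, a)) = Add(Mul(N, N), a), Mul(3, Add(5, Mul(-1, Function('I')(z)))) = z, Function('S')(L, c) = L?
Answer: Rational(113563, 1407) ≈ 80.713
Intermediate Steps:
Function('I')(z) = Add(5, Mul(Rational(-1, 3), z))
Function('p')(N, a) = Add(Mul(Rational(1, 9), a), Mul(Rational(1, 9), Pow(N, 2))) (Function('p')(N, a) = Mul(Rational(1, 9), Add(Mul(N, N), a)) = Mul(Rational(1, 9), Add(Pow(N, 2), a)) = Mul(Rational(1, 9), Add(a, Pow(N, 2))) = Add(Mul(Rational(1, 9), a), Mul(Rational(1, 9), Pow(N, 2))))
Add(Function('I')(-4), Mul(57, Mul(Add(20, 48), Pow(Add(Function('p')(2, Function('S')(6, 6)), 51), -1)))) = Add(Add(5, Mul(Rational(-1, 3), -4)), Mul(57, Mul(Add(20, 48), Pow(Add(Add(Mul(Rational(1, 9), 6), Mul(Rational(1, 9), Pow(2, 2))), 51), -1)))) = Add(Add(5, Rational(4, 3)), Mul(57, Mul(68, Pow(Add(Add(Rational(2, 3), Mul(Rational(1, 9), 4)), 51), -1)))) = Add(Rational(19, 3), Mul(57, Mul(68, Pow(Add(Add(Rational(2, 3), Rational(4, 9)), 51), -1)))) = Add(Rational(19, 3), Mul(57, Mul(68, Pow(Add(Rational(10, 9), 51), -1)))) = Add(Rational(19, 3), Mul(57, Mul(68, Pow(Rational(469, 9), -1)))) = Add(Rational(19, 3), Mul(57, Mul(68, Rational(9, 469)))) = Add(Rational(19, 3), Mul(57, Rational(612, 469))) = Add(Rational(19, 3), Rational(34884, 469)) = Rational(113563, 1407)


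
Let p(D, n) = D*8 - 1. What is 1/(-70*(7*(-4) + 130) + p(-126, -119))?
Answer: -1/8149 ≈ -0.00012271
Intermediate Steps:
p(D, n) = -1 + 8*D (p(D, n) = 8*D - 1 = -1 + 8*D)
1/(-70*(7*(-4) + 130) + p(-126, -119)) = 1/(-70*(7*(-4) + 130) + (-1 + 8*(-126))) = 1/(-70*(-28 + 130) + (-1 - 1008)) = 1/(-70*102 - 1009) = 1/(-7140 - 1009) = 1/(-8149) = -1/8149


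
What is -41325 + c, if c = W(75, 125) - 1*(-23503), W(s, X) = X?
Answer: -17697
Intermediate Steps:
c = 23628 (c = 125 - 1*(-23503) = 125 + 23503 = 23628)
-41325 + c = -41325 + 23628 = -17697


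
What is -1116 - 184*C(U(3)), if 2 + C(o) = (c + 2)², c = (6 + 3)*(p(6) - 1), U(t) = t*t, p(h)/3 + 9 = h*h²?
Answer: -5733205964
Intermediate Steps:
p(h) = -27 + 3*h³ (p(h) = -27 + 3*(h*h²) = -27 + 3*h³)
U(t) = t²
c = 5580 (c = (6 + 3)*((-27 + 3*6³) - 1) = 9*((-27 + 3*216) - 1) = 9*((-27 + 648) - 1) = 9*(621 - 1) = 9*620 = 5580)
C(o) = 31158722 (C(o) = -2 + (5580 + 2)² = -2 + 5582² = -2 + 31158724 = 31158722)
-1116 - 184*C(U(3)) = -1116 - 184*31158722 = -1116 - 5733204848 = -5733205964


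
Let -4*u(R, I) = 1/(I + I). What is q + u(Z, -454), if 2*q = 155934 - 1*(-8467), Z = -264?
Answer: 298552217/3632 ≈ 82201.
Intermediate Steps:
u(R, I) = -1/(8*I) (u(R, I) = -1/(4*(I + I)) = -1/(2*I)/4 = -1/(8*I))
q = 164401/2 (q = (155934 - 1*(-8467))/2 = (155934 + 8467)/2 = (½)*164401 = 164401/2 ≈ 82201.)
q + u(Z, -454) = 164401/2 - ⅛/(-454) = 164401/2 - ⅛*(-1/454) = 164401/2 + 1/3632 = 298552217/3632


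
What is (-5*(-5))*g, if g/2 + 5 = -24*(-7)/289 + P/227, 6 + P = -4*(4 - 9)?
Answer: -14291650/65603 ≈ -217.85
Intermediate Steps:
P = 14 (P = -6 - 4*(4 - 9) = -6 - 4*(-5) = -6 + 20 = 14)
g = -571666/65603 (g = -10 + 2*(-24*(-7)/289 + 14/227) = -10 + 2*(168*(1/289) + 14*(1/227)) = -10 + 2*(168/289 + 14/227) = -10 + 2*(42182/65603) = -10 + 84364/65603 = -571666/65603 ≈ -8.7140)
(-5*(-5))*g = -5*(-5)*(-571666/65603) = 25*(-571666/65603) = -14291650/65603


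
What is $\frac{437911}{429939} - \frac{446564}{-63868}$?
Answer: $\frac{54990944836}{6864836013} \approx 8.0105$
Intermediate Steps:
$\frac{437911}{429939} - \frac{446564}{-63868} = 437911 \cdot \frac{1}{429939} - - \frac{111641}{15967} = \frac{437911}{429939} + \frac{111641}{15967} = \frac{54990944836}{6864836013}$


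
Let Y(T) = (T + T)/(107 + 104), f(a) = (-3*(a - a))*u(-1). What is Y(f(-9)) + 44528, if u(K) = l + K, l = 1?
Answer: 44528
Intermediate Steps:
u(K) = 1 + K
f(a) = 0 (f(a) = (-3*(a - a))*(1 - 1) = -3*0*0 = 0*0 = 0)
Y(T) = 2*T/211 (Y(T) = (2*T)/211 = (2*T)*(1/211) = 2*T/211)
Y(f(-9)) + 44528 = (2/211)*0 + 44528 = 0 + 44528 = 44528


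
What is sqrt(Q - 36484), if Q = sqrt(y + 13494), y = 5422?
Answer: sqrt(-36484 + 2*sqrt(4729)) ≈ 190.65*I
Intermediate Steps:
Q = 2*sqrt(4729) (Q = sqrt(5422 + 13494) = sqrt(18916) = 2*sqrt(4729) ≈ 137.54)
sqrt(Q - 36484) = sqrt(2*sqrt(4729) - 36484) = sqrt(-36484 + 2*sqrt(4729))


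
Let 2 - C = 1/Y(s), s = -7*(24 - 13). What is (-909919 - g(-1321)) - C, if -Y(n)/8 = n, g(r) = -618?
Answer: -560130647/616 ≈ -9.0930e+5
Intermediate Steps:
s = -77 (s = -7*11 = -77)
Y(n) = -8*n
C = 1231/616 (C = 2 - 1/((-8*(-77))) = 2 - 1/616 = 1231/616 ≈ 1.9984)
(-909919 - g(-1321)) - C = (-909919 - 1*(-618)) - 1*1231/616 = (-909919 + 618) - 1231/616 = -909301 - 1231/616 = -560130647/616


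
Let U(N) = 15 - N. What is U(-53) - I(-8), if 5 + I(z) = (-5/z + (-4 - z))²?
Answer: 3303/64 ≈ 51.609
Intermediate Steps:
I(z) = -5 + (-4 - z - 5/z)² (I(z) = -5 + (-5/z + (-4 - z))² = -5 + (-4 - z - 5/z)²)
U(-53) - I(-8) = (15 - 1*(-53)) - (-5 + (5 + (-8)² + 4*(-8))²/(-8)²) = (15 + 53) - (-5 + (5 + 64 - 32)²/64) = 68 - (-5 + (1/64)*37²) = 68 - (-5 + (1/64)*1369) = 68 - (-5 + 1369/64) = 68 - 1*1049/64 = 68 - 1049/64 = 3303/64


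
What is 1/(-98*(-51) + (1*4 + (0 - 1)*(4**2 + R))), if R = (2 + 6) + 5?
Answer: 1/4973 ≈ 0.00020109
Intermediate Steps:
R = 13 (R = 8 + 5 = 13)
1/(-98*(-51) + (1*4 + (0 - 1)*(4**2 + R))) = 1/(-98*(-51) + (1*4 + (0 - 1)*(4**2 + 13))) = 1/(4998 + (4 - (16 + 13))) = 1/(4998 + (4 - 1*29)) = 1/(4998 + (4 - 29)) = 1/(4998 - 25) = 1/4973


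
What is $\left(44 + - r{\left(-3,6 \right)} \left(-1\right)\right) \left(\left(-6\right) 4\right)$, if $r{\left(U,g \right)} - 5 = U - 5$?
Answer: $-984$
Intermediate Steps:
$r{\left(U,g \right)} = U$ ($r{\left(U,g \right)} = 5 + \left(U - 5\right) = 5 + \left(-5 + U\right) = U$)
$\left(44 + - r{\left(-3,6 \right)} \left(-1\right)\right) \left(\left(-6\right) 4\right) = \left(44 + \left(-1\right) \left(-3\right) \left(-1\right)\right) \left(\left(-6\right) 4\right) = \left(44 + 3 \left(-1\right)\right) \left(-24\right) = \left(44 - 3\right) \left(-24\right) = 41 \left(-24\right) = -984$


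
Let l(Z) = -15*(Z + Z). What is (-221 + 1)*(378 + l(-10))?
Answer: -149160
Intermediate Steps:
l(Z) = -30*Z
(-221 + 1)*(378 + l(-10)) = (-221 + 1)*(378 - 30*(-10)) = -220*(378 + 300) = -220*678 = -149160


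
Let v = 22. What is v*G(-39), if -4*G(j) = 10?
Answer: -55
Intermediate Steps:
G(j) = -5/2 (G(j) = -1/4*10 = -5/2)
v*G(-39) = 22*(-5/2) = -55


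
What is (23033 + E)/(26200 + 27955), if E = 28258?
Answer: 51291/54155 ≈ 0.94711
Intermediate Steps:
(23033 + E)/(26200 + 27955) = (23033 + 28258)/(26200 + 27955) = 51291/54155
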